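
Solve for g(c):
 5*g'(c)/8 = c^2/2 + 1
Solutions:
 g(c) = C1 + 4*c^3/15 + 8*c/5


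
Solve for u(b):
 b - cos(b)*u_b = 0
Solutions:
 u(b) = C1 + Integral(b/cos(b), b)


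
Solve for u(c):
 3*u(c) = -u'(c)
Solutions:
 u(c) = C1*exp(-3*c)


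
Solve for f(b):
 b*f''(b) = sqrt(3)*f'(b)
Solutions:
 f(b) = C1 + C2*b^(1 + sqrt(3))


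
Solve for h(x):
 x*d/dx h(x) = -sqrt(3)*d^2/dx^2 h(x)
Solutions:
 h(x) = C1 + C2*erf(sqrt(2)*3^(3/4)*x/6)


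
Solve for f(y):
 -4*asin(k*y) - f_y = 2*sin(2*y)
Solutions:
 f(y) = C1 - 4*Piecewise((y*asin(k*y) + sqrt(-k^2*y^2 + 1)/k, Ne(k, 0)), (0, True)) + cos(2*y)


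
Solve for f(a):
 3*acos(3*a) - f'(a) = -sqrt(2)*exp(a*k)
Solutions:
 f(a) = C1 + 3*a*acos(3*a) - sqrt(1 - 9*a^2) + sqrt(2)*Piecewise((exp(a*k)/k, Ne(k, 0)), (a, True))


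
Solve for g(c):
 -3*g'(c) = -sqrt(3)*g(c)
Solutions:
 g(c) = C1*exp(sqrt(3)*c/3)


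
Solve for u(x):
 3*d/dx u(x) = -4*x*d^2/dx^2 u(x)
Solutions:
 u(x) = C1 + C2*x^(1/4)


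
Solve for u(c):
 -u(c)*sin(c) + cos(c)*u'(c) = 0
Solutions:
 u(c) = C1/cos(c)


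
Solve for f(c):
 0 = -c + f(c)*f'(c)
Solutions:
 f(c) = -sqrt(C1 + c^2)
 f(c) = sqrt(C1 + c^2)


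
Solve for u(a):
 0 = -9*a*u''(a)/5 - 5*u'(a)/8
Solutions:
 u(a) = C1 + C2*a^(47/72)


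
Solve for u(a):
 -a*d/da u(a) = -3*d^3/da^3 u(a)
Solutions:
 u(a) = C1 + Integral(C2*airyai(3^(2/3)*a/3) + C3*airybi(3^(2/3)*a/3), a)


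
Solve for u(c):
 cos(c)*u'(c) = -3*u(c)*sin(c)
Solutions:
 u(c) = C1*cos(c)^3


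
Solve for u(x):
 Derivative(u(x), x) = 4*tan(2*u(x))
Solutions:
 u(x) = -asin(C1*exp(8*x))/2 + pi/2
 u(x) = asin(C1*exp(8*x))/2


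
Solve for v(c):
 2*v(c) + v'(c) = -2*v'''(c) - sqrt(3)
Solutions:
 v(c) = C1*exp(-6^(1/3)*c*(-(18 + sqrt(330))^(1/3) + 6^(1/3)/(18 + sqrt(330))^(1/3))/12)*sin(2^(1/3)*3^(1/6)*c*(3*2^(1/3)/(18 + sqrt(330))^(1/3) + 3^(2/3)*(18 + sqrt(330))^(1/3))/12) + C2*exp(-6^(1/3)*c*(-(18 + sqrt(330))^(1/3) + 6^(1/3)/(18 + sqrt(330))^(1/3))/12)*cos(2^(1/3)*3^(1/6)*c*(3*2^(1/3)/(18 + sqrt(330))^(1/3) + 3^(2/3)*(18 + sqrt(330))^(1/3))/12) + C3*exp(6^(1/3)*c*(-(18 + sqrt(330))^(1/3) + 6^(1/3)/(18 + sqrt(330))^(1/3))/6) - sqrt(3)/2


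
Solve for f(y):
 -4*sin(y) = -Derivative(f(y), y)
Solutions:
 f(y) = C1 - 4*cos(y)


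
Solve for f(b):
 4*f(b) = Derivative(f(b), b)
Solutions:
 f(b) = C1*exp(4*b)


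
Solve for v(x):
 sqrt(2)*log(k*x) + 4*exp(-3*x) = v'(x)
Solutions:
 v(x) = C1 + sqrt(2)*x*log(k*x) - sqrt(2)*x - 4*exp(-3*x)/3


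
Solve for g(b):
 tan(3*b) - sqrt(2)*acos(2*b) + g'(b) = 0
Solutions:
 g(b) = C1 + sqrt(2)*(b*acos(2*b) - sqrt(1 - 4*b^2)/2) + log(cos(3*b))/3


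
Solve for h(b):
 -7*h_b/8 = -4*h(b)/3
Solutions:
 h(b) = C1*exp(32*b/21)


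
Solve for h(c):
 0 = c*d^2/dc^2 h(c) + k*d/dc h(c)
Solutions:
 h(c) = C1 + c^(1 - re(k))*(C2*sin(log(c)*Abs(im(k))) + C3*cos(log(c)*im(k)))


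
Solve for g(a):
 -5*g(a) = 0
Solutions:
 g(a) = 0


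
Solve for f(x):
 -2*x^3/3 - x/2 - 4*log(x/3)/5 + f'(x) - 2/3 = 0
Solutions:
 f(x) = C1 + x^4/6 + x^2/4 + 4*x*log(x)/5 - 4*x*log(3)/5 - 2*x/15


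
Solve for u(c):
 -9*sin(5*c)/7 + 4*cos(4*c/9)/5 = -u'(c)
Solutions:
 u(c) = C1 - 9*sin(4*c/9)/5 - 9*cos(5*c)/35


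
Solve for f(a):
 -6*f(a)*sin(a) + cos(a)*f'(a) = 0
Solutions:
 f(a) = C1/cos(a)^6


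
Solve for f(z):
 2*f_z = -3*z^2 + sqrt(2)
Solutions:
 f(z) = C1 - z^3/2 + sqrt(2)*z/2


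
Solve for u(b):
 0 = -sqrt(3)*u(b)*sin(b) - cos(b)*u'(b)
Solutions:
 u(b) = C1*cos(b)^(sqrt(3))


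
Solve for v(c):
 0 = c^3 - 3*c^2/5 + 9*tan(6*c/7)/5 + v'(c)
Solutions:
 v(c) = C1 - c^4/4 + c^3/5 + 21*log(cos(6*c/7))/10


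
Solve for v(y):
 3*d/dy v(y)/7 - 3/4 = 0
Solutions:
 v(y) = C1 + 7*y/4


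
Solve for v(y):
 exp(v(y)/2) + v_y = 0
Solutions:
 v(y) = 2*log(1/(C1 + y)) + 2*log(2)


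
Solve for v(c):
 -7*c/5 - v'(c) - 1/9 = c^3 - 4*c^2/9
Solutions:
 v(c) = C1 - c^4/4 + 4*c^3/27 - 7*c^2/10 - c/9


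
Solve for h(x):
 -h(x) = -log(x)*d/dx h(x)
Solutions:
 h(x) = C1*exp(li(x))


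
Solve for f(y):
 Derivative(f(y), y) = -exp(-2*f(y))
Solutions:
 f(y) = log(-sqrt(C1 - 2*y))
 f(y) = log(C1 - 2*y)/2


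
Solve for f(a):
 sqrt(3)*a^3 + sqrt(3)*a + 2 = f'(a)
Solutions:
 f(a) = C1 + sqrt(3)*a^4/4 + sqrt(3)*a^2/2 + 2*a


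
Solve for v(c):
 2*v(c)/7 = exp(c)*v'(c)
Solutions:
 v(c) = C1*exp(-2*exp(-c)/7)


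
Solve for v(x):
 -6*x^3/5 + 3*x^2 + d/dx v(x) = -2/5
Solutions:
 v(x) = C1 + 3*x^4/10 - x^3 - 2*x/5


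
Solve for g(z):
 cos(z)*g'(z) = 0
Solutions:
 g(z) = C1


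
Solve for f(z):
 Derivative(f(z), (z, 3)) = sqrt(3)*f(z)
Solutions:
 f(z) = C3*exp(3^(1/6)*z) + (C1*sin(3^(2/3)*z/2) + C2*cos(3^(2/3)*z/2))*exp(-3^(1/6)*z/2)


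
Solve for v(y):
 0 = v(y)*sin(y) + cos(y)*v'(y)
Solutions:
 v(y) = C1*cos(y)


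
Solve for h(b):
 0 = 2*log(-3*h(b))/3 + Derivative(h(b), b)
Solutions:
 3*Integral(1/(log(-_y) + log(3)), (_y, h(b)))/2 = C1 - b


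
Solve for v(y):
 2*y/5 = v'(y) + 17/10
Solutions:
 v(y) = C1 + y^2/5 - 17*y/10


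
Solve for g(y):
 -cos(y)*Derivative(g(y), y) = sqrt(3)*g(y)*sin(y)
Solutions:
 g(y) = C1*cos(y)^(sqrt(3))


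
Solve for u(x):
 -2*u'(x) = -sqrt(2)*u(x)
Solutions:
 u(x) = C1*exp(sqrt(2)*x/2)


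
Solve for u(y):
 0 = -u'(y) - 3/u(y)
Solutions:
 u(y) = -sqrt(C1 - 6*y)
 u(y) = sqrt(C1 - 6*y)


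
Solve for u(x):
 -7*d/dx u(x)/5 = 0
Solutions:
 u(x) = C1


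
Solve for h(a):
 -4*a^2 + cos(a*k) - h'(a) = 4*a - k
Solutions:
 h(a) = C1 - 4*a^3/3 - 2*a^2 + a*k + sin(a*k)/k


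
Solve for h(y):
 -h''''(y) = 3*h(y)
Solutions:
 h(y) = (C1*sin(sqrt(2)*3^(1/4)*y/2) + C2*cos(sqrt(2)*3^(1/4)*y/2))*exp(-sqrt(2)*3^(1/4)*y/2) + (C3*sin(sqrt(2)*3^(1/4)*y/2) + C4*cos(sqrt(2)*3^(1/4)*y/2))*exp(sqrt(2)*3^(1/4)*y/2)


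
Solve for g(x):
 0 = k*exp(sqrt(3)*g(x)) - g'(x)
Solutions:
 g(x) = sqrt(3)*(2*log(-1/(C1 + k*x)) - log(3))/6


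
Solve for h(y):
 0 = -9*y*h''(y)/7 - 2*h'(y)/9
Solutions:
 h(y) = C1 + C2*y^(67/81)


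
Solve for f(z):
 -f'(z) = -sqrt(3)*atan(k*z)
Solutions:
 f(z) = C1 + sqrt(3)*Piecewise((z*atan(k*z) - log(k^2*z^2 + 1)/(2*k), Ne(k, 0)), (0, True))


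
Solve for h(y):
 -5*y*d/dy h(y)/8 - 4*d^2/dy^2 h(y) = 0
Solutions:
 h(y) = C1 + C2*erf(sqrt(5)*y/8)


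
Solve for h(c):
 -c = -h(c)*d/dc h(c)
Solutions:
 h(c) = -sqrt(C1 + c^2)
 h(c) = sqrt(C1 + c^2)


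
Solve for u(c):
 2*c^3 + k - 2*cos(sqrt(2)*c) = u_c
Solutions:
 u(c) = C1 + c^4/2 + c*k - sqrt(2)*sin(sqrt(2)*c)


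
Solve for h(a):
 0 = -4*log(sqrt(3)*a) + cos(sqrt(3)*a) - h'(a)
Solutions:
 h(a) = C1 - 4*a*log(a) - 2*a*log(3) + 4*a + sqrt(3)*sin(sqrt(3)*a)/3


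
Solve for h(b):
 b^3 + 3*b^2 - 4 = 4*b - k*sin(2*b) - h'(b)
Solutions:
 h(b) = C1 - b^4/4 - b^3 + 2*b^2 + 4*b + k*cos(2*b)/2


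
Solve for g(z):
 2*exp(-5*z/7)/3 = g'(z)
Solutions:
 g(z) = C1 - 14*exp(-5*z/7)/15


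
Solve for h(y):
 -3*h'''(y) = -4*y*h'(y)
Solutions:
 h(y) = C1 + Integral(C2*airyai(6^(2/3)*y/3) + C3*airybi(6^(2/3)*y/3), y)


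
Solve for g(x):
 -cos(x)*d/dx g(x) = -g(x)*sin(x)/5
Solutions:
 g(x) = C1/cos(x)^(1/5)


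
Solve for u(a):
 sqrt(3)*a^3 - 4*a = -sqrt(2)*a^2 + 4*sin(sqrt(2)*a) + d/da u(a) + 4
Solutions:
 u(a) = C1 + sqrt(3)*a^4/4 + sqrt(2)*a^3/3 - 2*a^2 - 4*a + 2*sqrt(2)*cos(sqrt(2)*a)


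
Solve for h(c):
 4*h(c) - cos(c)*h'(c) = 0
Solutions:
 h(c) = C1*(sin(c)^2 + 2*sin(c) + 1)/(sin(c)^2 - 2*sin(c) + 1)


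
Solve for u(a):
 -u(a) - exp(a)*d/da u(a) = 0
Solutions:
 u(a) = C1*exp(exp(-a))


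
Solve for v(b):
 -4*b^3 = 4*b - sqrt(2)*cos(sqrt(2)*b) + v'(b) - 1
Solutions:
 v(b) = C1 - b^4 - 2*b^2 + b + sin(sqrt(2)*b)


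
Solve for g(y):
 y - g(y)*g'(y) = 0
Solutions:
 g(y) = -sqrt(C1 + y^2)
 g(y) = sqrt(C1 + y^2)


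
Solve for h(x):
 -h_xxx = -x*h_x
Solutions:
 h(x) = C1 + Integral(C2*airyai(x) + C3*airybi(x), x)


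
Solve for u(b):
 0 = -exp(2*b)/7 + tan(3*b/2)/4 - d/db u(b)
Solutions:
 u(b) = C1 - exp(2*b)/14 - log(cos(3*b/2))/6


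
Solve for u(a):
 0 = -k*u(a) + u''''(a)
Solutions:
 u(a) = C1*exp(-a*k^(1/4)) + C2*exp(a*k^(1/4)) + C3*exp(-I*a*k^(1/4)) + C4*exp(I*a*k^(1/4))


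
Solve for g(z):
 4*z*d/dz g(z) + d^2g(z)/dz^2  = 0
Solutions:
 g(z) = C1 + C2*erf(sqrt(2)*z)


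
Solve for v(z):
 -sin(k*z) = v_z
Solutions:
 v(z) = C1 + cos(k*z)/k


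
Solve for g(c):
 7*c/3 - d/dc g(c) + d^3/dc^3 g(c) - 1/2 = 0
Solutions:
 g(c) = C1 + C2*exp(-c) + C3*exp(c) + 7*c^2/6 - c/2


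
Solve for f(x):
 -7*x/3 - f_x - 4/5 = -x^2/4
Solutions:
 f(x) = C1 + x^3/12 - 7*x^2/6 - 4*x/5


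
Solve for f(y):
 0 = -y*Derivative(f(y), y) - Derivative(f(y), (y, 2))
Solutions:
 f(y) = C1 + C2*erf(sqrt(2)*y/2)


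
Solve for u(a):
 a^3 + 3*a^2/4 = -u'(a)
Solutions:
 u(a) = C1 - a^4/4 - a^3/4


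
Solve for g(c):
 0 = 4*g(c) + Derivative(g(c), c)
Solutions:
 g(c) = C1*exp(-4*c)


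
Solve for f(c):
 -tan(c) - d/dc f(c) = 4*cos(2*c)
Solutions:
 f(c) = C1 + log(cos(c)) - 2*sin(2*c)


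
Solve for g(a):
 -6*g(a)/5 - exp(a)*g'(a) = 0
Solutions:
 g(a) = C1*exp(6*exp(-a)/5)


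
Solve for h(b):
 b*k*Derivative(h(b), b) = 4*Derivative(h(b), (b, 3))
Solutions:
 h(b) = C1 + Integral(C2*airyai(2^(1/3)*b*k^(1/3)/2) + C3*airybi(2^(1/3)*b*k^(1/3)/2), b)


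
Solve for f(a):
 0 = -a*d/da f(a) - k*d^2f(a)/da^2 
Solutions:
 f(a) = C1 + C2*sqrt(k)*erf(sqrt(2)*a*sqrt(1/k)/2)


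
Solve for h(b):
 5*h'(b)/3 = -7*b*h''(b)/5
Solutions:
 h(b) = C1 + C2/b^(4/21)


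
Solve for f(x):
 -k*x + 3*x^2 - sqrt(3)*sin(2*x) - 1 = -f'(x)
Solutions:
 f(x) = C1 + k*x^2/2 - x^3 + x - sqrt(3)*cos(2*x)/2


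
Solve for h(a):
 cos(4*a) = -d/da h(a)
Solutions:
 h(a) = C1 - sin(4*a)/4


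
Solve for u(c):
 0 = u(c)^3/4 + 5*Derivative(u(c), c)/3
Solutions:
 u(c) = -sqrt(10)*sqrt(-1/(C1 - 3*c))
 u(c) = sqrt(10)*sqrt(-1/(C1 - 3*c))


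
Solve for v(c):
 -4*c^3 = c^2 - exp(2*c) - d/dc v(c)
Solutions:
 v(c) = C1 + c^4 + c^3/3 - exp(2*c)/2


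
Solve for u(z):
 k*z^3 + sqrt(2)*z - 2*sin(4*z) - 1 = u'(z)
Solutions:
 u(z) = C1 + k*z^4/4 + sqrt(2)*z^2/2 - z + cos(4*z)/2


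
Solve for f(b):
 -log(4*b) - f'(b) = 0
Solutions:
 f(b) = C1 - b*log(b) - b*log(4) + b


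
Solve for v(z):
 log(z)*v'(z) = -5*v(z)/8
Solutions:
 v(z) = C1*exp(-5*li(z)/8)


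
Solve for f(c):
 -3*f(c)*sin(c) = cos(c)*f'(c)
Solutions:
 f(c) = C1*cos(c)^3


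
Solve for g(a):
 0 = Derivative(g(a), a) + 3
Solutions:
 g(a) = C1 - 3*a


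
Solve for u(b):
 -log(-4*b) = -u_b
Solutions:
 u(b) = C1 + b*log(-b) + b*(-1 + 2*log(2))


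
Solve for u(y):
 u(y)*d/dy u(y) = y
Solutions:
 u(y) = -sqrt(C1 + y^2)
 u(y) = sqrt(C1 + y^2)


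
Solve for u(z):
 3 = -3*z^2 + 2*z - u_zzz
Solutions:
 u(z) = C1 + C2*z + C3*z^2 - z^5/20 + z^4/12 - z^3/2


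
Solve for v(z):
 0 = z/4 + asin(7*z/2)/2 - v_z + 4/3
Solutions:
 v(z) = C1 + z^2/8 + z*asin(7*z/2)/2 + 4*z/3 + sqrt(4 - 49*z^2)/14


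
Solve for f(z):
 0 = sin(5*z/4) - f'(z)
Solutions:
 f(z) = C1 - 4*cos(5*z/4)/5


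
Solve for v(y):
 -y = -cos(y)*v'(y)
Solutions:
 v(y) = C1 + Integral(y/cos(y), y)


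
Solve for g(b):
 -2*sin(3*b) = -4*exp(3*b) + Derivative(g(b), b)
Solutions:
 g(b) = C1 + 4*exp(3*b)/3 + 2*cos(3*b)/3


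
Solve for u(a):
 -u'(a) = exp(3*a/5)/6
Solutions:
 u(a) = C1 - 5*exp(3*a/5)/18


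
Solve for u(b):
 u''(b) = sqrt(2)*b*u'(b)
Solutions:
 u(b) = C1 + C2*erfi(2^(3/4)*b/2)


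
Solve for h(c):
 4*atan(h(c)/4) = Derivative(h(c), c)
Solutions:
 Integral(1/atan(_y/4), (_y, h(c))) = C1 + 4*c


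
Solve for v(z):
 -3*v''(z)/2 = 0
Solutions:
 v(z) = C1 + C2*z


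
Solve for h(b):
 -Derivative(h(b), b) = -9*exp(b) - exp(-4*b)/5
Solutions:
 h(b) = C1 + 9*exp(b) - exp(-4*b)/20


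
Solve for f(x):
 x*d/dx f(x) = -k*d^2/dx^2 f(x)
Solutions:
 f(x) = C1 + C2*sqrt(k)*erf(sqrt(2)*x*sqrt(1/k)/2)


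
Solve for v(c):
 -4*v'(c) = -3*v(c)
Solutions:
 v(c) = C1*exp(3*c/4)


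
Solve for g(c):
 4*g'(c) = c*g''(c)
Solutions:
 g(c) = C1 + C2*c^5


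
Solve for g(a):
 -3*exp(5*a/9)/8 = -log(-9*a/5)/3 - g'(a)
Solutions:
 g(a) = C1 - a*log(-a)/3 + a*(-log(3) + 1/3 + log(15)/3) + 27*exp(5*a/9)/40


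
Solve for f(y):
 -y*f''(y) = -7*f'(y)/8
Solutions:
 f(y) = C1 + C2*y^(15/8)


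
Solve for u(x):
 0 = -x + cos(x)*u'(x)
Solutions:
 u(x) = C1 + Integral(x/cos(x), x)


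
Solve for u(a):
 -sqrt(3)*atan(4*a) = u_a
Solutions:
 u(a) = C1 - sqrt(3)*(a*atan(4*a) - log(16*a^2 + 1)/8)


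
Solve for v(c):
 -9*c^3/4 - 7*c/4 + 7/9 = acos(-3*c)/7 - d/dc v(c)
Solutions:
 v(c) = C1 + 9*c^4/16 + 7*c^2/8 + c*acos(-3*c)/7 - 7*c/9 + sqrt(1 - 9*c^2)/21


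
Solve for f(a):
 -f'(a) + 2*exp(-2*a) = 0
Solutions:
 f(a) = C1 - exp(-2*a)


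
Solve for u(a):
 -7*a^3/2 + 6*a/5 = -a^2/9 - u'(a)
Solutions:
 u(a) = C1 + 7*a^4/8 - a^3/27 - 3*a^2/5


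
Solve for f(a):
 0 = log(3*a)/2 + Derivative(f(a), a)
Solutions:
 f(a) = C1 - a*log(a)/2 - a*log(3)/2 + a/2


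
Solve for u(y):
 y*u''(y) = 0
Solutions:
 u(y) = C1 + C2*y


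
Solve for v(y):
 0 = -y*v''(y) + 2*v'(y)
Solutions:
 v(y) = C1 + C2*y^3


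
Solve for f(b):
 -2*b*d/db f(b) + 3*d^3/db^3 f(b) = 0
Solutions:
 f(b) = C1 + Integral(C2*airyai(2^(1/3)*3^(2/3)*b/3) + C3*airybi(2^(1/3)*3^(2/3)*b/3), b)


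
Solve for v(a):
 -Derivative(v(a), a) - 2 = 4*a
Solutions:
 v(a) = C1 - 2*a^2 - 2*a


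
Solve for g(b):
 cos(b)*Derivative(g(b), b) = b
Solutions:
 g(b) = C1 + Integral(b/cos(b), b)


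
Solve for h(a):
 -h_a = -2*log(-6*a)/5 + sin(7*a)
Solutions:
 h(a) = C1 + 2*a*log(-a)/5 - 2*a/5 + 2*a*log(6)/5 + cos(7*a)/7


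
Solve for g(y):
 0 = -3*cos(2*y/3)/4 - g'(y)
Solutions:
 g(y) = C1 - 9*sin(2*y/3)/8


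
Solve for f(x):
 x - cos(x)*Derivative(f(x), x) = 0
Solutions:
 f(x) = C1 + Integral(x/cos(x), x)


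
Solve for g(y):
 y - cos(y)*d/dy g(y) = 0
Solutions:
 g(y) = C1 + Integral(y/cos(y), y)


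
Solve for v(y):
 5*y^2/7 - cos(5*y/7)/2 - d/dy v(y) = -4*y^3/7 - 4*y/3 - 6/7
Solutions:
 v(y) = C1 + y^4/7 + 5*y^3/21 + 2*y^2/3 + 6*y/7 - 7*sin(5*y/7)/10


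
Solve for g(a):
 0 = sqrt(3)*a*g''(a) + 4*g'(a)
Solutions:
 g(a) = C1 + C2*a^(1 - 4*sqrt(3)/3)


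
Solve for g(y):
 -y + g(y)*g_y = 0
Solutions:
 g(y) = -sqrt(C1 + y^2)
 g(y) = sqrt(C1 + y^2)


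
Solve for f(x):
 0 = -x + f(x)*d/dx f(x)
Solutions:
 f(x) = -sqrt(C1 + x^2)
 f(x) = sqrt(C1 + x^2)


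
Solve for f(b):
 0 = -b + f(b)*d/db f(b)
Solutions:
 f(b) = -sqrt(C1 + b^2)
 f(b) = sqrt(C1 + b^2)


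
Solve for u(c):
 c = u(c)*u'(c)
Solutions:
 u(c) = -sqrt(C1 + c^2)
 u(c) = sqrt(C1 + c^2)


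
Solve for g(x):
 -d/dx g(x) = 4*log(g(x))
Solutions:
 li(g(x)) = C1 - 4*x


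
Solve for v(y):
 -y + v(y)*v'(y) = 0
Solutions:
 v(y) = -sqrt(C1 + y^2)
 v(y) = sqrt(C1 + y^2)


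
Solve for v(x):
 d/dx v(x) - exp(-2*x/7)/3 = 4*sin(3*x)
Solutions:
 v(x) = C1 - 4*cos(3*x)/3 - 7*exp(-2*x/7)/6


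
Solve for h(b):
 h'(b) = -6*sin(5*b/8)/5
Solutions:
 h(b) = C1 + 48*cos(5*b/8)/25


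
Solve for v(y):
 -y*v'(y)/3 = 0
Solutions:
 v(y) = C1


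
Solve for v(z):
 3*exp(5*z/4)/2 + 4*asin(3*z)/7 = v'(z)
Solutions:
 v(z) = C1 + 4*z*asin(3*z)/7 + 4*sqrt(1 - 9*z^2)/21 + 6*exp(5*z/4)/5


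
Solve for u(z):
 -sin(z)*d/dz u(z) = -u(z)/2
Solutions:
 u(z) = C1*(cos(z) - 1)^(1/4)/(cos(z) + 1)^(1/4)


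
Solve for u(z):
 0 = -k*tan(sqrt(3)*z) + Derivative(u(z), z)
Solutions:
 u(z) = C1 - sqrt(3)*k*log(cos(sqrt(3)*z))/3


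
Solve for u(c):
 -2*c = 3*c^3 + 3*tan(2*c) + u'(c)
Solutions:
 u(c) = C1 - 3*c^4/4 - c^2 + 3*log(cos(2*c))/2


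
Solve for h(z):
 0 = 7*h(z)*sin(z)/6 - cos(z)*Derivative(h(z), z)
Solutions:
 h(z) = C1/cos(z)^(7/6)


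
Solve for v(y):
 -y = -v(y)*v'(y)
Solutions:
 v(y) = -sqrt(C1 + y^2)
 v(y) = sqrt(C1 + y^2)


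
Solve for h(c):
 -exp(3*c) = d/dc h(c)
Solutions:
 h(c) = C1 - exp(3*c)/3


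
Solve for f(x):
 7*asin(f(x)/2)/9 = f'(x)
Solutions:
 Integral(1/asin(_y/2), (_y, f(x))) = C1 + 7*x/9


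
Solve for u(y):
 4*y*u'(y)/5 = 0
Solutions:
 u(y) = C1


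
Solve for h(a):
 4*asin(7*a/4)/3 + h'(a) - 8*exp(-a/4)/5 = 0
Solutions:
 h(a) = C1 - 4*a*asin(7*a/4)/3 - 4*sqrt(16 - 49*a^2)/21 - 32*exp(-a/4)/5


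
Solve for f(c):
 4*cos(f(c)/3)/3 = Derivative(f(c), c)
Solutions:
 -4*c/3 - 3*log(sin(f(c)/3) - 1)/2 + 3*log(sin(f(c)/3) + 1)/2 = C1


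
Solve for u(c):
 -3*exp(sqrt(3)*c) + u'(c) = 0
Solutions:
 u(c) = C1 + sqrt(3)*exp(sqrt(3)*c)


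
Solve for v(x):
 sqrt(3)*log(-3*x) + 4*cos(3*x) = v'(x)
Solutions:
 v(x) = C1 + sqrt(3)*x*(log(-x) - 1) + sqrt(3)*x*log(3) + 4*sin(3*x)/3


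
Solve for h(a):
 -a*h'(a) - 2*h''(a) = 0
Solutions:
 h(a) = C1 + C2*erf(a/2)


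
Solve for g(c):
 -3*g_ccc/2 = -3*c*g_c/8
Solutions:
 g(c) = C1 + Integral(C2*airyai(2^(1/3)*c/2) + C3*airybi(2^(1/3)*c/2), c)


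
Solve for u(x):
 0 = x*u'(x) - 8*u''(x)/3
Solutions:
 u(x) = C1 + C2*erfi(sqrt(3)*x/4)


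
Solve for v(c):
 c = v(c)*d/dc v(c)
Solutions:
 v(c) = -sqrt(C1 + c^2)
 v(c) = sqrt(C1 + c^2)


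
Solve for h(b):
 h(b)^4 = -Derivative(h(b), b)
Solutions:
 h(b) = (-3^(2/3) - 3*3^(1/6)*I)*(1/(C1 + b))^(1/3)/6
 h(b) = (-3^(2/3) + 3*3^(1/6)*I)*(1/(C1 + b))^(1/3)/6
 h(b) = (1/(C1 + 3*b))^(1/3)


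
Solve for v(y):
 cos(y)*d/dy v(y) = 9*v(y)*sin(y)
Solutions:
 v(y) = C1/cos(y)^9


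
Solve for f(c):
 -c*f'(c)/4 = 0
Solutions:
 f(c) = C1


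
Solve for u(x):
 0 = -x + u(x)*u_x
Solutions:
 u(x) = -sqrt(C1 + x^2)
 u(x) = sqrt(C1 + x^2)


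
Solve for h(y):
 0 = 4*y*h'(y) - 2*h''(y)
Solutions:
 h(y) = C1 + C2*erfi(y)


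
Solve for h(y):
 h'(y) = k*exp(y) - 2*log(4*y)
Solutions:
 h(y) = C1 + k*exp(y) - 2*y*log(y) + 2*y*(1 - 2*log(2))


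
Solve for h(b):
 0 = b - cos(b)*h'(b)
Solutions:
 h(b) = C1 + Integral(b/cos(b), b)


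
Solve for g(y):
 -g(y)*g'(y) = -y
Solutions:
 g(y) = -sqrt(C1 + y^2)
 g(y) = sqrt(C1 + y^2)


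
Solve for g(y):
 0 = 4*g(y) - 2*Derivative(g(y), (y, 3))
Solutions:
 g(y) = C3*exp(2^(1/3)*y) + (C1*sin(2^(1/3)*sqrt(3)*y/2) + C2*cos(2^(1/3)*sqrt(3)*y/2))*exp(-2^(1/3)*y/2)


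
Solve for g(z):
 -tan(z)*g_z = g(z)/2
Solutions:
 g(z) = C1/sqrt(sin(z))


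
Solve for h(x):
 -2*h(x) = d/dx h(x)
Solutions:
 h(x) = C1*exp(-2*x)


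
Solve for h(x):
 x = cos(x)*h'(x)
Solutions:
 h(x) = C1 + Integral(x/cos(x), x)


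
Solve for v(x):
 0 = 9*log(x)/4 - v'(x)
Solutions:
 v(x) = C1 + 9*x*log(x)/4 - 9*x/4


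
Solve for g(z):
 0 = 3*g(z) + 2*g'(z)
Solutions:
 g(z) = C1*exp(-3*z/2)


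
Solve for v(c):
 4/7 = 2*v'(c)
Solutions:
 v(c) = C1 + 2*c/7


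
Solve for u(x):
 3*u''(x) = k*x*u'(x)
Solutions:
 u(x) = Piecewise((-sqrt(6)*sqrt(pi)*C1*erf(sqrt(6)*x*sqrt(-k)/6)/(2*sqrt(-k)) - C2, (k > 0) | (k < 0)), (-C1*x - C2, True))


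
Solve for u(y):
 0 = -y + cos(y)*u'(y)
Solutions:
 u(y) = C1 + Integral(y/cos(y), y)


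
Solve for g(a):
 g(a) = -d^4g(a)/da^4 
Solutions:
 g(a) = (C1*sin(sqrt(2)*a/2) + C2*cos(sqrt(2)*a/2))*exp(-sqrt(2)*a/2) + (C3*sin(sqrt(2)*a/2) + C4*cos(sqrt(2)*a/2))*exp(sqrt(2)*a/2)


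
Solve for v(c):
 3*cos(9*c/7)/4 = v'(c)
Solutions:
 v(c) = C1 + 7*sin(9*c/7)/12


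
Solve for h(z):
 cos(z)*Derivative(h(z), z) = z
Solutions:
 h(z) = C1 + Integral(z/cos(z), z)


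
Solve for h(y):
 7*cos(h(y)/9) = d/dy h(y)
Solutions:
 -7*y - 9*log(sin(h(y)/9) - 1)/2 + 9*log(sin(h(y)/9) + 1)/2 = C1


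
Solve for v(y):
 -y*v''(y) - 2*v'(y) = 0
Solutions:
 v(y) = C1 + C2/y


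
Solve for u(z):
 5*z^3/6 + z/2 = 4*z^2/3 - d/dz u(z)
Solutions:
 u(z) = C1 - 5*z^4/24 + 4*z^3/9 - z^2/4


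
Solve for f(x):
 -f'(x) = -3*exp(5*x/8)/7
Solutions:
 f(x) = C1 + 24*exp(5*x/8)/35


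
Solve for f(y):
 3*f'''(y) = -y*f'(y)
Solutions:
 f(y) = C1 + Integral(C2*airyai(-3^(2/3)*y/3) + C3*airybi(-3^(2/3)*y/3), y)


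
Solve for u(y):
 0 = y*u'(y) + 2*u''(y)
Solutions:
 u(y) = C1 + C2*erf(y/2)


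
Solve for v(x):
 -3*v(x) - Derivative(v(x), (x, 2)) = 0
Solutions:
 v(x) = C1*sin(sqrt(3)*x) + C2*cos(sqrt(3)*x)


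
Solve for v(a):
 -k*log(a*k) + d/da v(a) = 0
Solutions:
 v(a) = C1 + a*k*log(a*k) - a*k


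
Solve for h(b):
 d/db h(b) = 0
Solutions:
 h(b) = C1


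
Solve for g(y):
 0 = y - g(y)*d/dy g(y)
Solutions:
 g(y) = -sqrt(C1 + y^2)
 g(y) = sqrt(C1 + y^2)


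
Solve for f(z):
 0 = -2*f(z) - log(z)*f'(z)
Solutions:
 f(z) = C1*exp(-2*li(z))


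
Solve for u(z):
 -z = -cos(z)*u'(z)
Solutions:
 u(z) = C1 + Integral(z/cos(z), z)


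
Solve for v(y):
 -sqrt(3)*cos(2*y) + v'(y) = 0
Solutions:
 v(y) = C1 + sqrt(3)*sin(2*y)/2


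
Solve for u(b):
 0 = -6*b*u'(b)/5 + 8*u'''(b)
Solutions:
 u(b) = C1 + Integral(C2*airyai(150^(1/3)*b/10) + C3*airybi(150^(1/3)*b/10), b)


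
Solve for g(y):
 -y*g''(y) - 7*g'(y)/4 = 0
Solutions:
 g(y) = C1 + C2/y^(3/4)


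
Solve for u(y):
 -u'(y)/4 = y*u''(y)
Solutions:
 u(y) = C1 + C2*y^(3/4)


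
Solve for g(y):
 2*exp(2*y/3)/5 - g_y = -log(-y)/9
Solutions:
 g(y) = C1 + y*log(-y)/9 - y/9 + 3*exp(2*y/3)/5


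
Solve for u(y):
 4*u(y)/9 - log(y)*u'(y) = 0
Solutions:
 u(y) = C1*exp(4*li(y)/9)


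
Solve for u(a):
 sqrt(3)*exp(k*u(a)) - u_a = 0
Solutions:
 u(a) = Piecewise((log(-1/(C1*k + sqrt(3)*a*k))/k, Ne(k, 0)), (nan, True))
 u(a) = Piecewise((C1 + sqrt(3)*a, Eq(k, 0)), (nan, True))


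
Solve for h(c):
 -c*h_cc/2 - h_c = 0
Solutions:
 h(c) = C1 + C2/c


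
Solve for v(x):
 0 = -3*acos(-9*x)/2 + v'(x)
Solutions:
 v(x) = C1 + 3*x*acos(-9*x)/2 + sqrt(1 - 81*x^2)/6


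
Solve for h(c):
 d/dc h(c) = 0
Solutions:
 h(c) = C1


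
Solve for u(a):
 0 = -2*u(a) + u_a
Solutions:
 u(a) = C1*exp(2*a)


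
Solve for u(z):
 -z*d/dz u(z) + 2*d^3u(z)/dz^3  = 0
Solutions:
 u(z) = C1 + Integral(C2*airyai(2^(2/3)*z/2) + C3*airybi(2^(2/3)*z/2), z)


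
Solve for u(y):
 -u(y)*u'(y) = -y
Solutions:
 u(y) = -sqrt(C1 + y^2)
 u(y) = sqrt(C1 + y^2)


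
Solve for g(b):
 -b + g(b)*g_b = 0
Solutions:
 g(b) = -sqrt(C1 + b^2)
 g(b) = sqrt(C1 + b^2)


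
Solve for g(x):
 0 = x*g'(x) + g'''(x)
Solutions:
 g(x) = C1 + Integral(C2*airyai(-x) + C3*airybi(-x), x)


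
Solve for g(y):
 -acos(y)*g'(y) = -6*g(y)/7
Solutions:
 g(y) = C1*exp(6*Integral(1/acos(y), y)/7)


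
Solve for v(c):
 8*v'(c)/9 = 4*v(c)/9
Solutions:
 v(c) = C1*exp(c/2)


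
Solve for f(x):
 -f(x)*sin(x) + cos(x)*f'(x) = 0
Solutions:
 f(x) = C1/cos(x)


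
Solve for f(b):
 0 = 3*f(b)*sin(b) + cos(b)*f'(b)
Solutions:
 f(b) = C1*cos(b)^3


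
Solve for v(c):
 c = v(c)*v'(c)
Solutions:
 v(c) = -sqrt(C1 + c^2)
 v(c) = sqrt(C1 + c^2)


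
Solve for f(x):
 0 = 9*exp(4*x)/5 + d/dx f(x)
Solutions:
 f(x) = C1 - 9*exp(4*x)/20


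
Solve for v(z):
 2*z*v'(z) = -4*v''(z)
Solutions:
 v(z) = C1 + C2*erf(z/2)


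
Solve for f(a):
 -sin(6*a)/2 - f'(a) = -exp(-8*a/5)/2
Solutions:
 f(a) = C1 + cos(6*a)/12 - 5*exp(-8*a/5)/16


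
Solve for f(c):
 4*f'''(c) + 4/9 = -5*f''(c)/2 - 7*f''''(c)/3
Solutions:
 f(c) = C1 + C2*c - 4*c^2/45 + (C3*sin(sqrt(66)*c/14) + C4*cos(sqrt(66)*c/14))*exp(-6*c/7)


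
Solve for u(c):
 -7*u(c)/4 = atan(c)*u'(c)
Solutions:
 u(c) = C1*exp(-7*Integral(1/atan(c), c)/4)


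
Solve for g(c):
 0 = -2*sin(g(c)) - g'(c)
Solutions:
 g(c) = -acos((-C1 - exp(4*c))/(C1 - exp(4*c))) + 2*pi
 g(c) = acos((-C1 - exp(4*c))/(C1 - exp(4*c)))


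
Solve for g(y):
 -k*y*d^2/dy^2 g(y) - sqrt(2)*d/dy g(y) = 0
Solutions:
 g(y) = C1 + y^(((re(k) - sqrt(2))*re(k) + im(k)^2)/(re(k)^2 + im(k)^2))*(C2*sin(sqrt(2)*log(y)*Abs(im(k))/(re(k)^2 + im(k)^2)) + C3*cos(sqrt(2)*log(y)*im(k)/(re(k)^2 + im(k)^2)))


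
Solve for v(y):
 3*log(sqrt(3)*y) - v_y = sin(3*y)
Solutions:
 v(y) = C1 + 3*y*log(y) - 3*y + 3*y*log(3)/2 + cos(3*y)/3


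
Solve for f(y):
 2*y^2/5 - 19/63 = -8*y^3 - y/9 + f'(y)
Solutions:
 f(y) = C1 + 2*y^4 + 2*y^3/15 + y^2/18 - 19*y/63


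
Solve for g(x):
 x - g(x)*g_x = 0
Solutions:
 g(x) = -sqrt(C1 + x^2)
 g(x) = sqrt(C1 + x^2)


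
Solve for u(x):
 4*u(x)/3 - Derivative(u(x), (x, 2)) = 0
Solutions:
 u(x) = C1*exp(-2*sqrt(3)*x/3) + C2*exp(2*sqrt(3)*x/3)


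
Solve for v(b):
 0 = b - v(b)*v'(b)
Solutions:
 v(b) = -sqrt(C1 + b^2)
 v(b) = sqrt(C1 + b^2)


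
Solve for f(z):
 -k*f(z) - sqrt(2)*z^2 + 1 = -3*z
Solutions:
 f(z) = (-sqrt(2)*z^2 + 3*z + 1)/k


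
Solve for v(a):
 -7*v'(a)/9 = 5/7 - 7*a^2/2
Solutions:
 v(a) = C1 + 3*a^3/2 - 45*a/49


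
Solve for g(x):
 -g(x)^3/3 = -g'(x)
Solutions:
 g(x) = -sqrt(6)*sqrt(-1/(C1 + x))/2
 g(x) = sqrt(6)*sqrt(-1/(C1 + x))/2


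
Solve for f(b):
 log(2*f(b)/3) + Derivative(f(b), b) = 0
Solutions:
 Integral(1/(log(_y) - log(3) + log(2)), (_y, f(b))) = C1 - b


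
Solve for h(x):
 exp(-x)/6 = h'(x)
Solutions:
 h(x) = C1 - exp(-x)/6


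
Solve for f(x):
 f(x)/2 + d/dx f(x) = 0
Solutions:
 f(x) = C1*exp(-x/2)


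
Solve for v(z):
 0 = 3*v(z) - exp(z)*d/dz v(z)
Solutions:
 v(z) = C1*exp(-3*exp(-z))


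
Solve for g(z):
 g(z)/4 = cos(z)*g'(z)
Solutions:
 g(z) = C1*(sin(z) + 1)^(1/8)/(sin(z) - 1)^(1/8)


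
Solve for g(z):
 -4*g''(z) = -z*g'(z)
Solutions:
 g(z) = C1 + C2*erfi(sqrt(2)*z/4)


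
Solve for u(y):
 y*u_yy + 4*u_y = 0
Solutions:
 u(y) = C1 + C2/y^3


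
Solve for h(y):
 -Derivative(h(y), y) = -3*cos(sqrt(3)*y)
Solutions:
 h(y) = C1 + sqrt(3)*sin(sqrt(3)*y)


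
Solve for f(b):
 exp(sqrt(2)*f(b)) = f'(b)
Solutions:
 f(b) = sqrt(2)*(2*log(-1/(C1 + b)) - log(2))/4


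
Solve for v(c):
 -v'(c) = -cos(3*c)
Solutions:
 v(c) = C1 + sin(3*c)/3


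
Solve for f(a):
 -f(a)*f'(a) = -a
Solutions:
 f(a) = -sqrt(C1 + a^2)
 f(a) = sqrt(C1 + a^2)


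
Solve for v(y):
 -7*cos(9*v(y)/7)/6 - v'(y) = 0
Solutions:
 7*y/6 - 7*log(sin(9*v(y)/7) - 1)/18 + 7*log(sin(9*v(y)/7) + 1)/18 = C1


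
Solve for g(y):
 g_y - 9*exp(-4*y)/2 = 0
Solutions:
 g(y) = C1 - 9*exp(-4*y)/8


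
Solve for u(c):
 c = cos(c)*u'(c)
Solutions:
 u(c) = C1 + Integral(c/cos(c), c)


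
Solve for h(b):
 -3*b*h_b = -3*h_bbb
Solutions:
 h(b) = C1 + Integral(C2*airyai(b) + C3*airybi(b), b)


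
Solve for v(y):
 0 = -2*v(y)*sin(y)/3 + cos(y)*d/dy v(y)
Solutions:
 v(y) = C1/cos(y)^(2/3)


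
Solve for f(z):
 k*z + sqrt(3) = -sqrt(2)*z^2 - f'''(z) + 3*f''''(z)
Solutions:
 f(z) = C1 + C2*z + C3*z^2 + C4*exp(z/3) - sqrt(2)*z^5/60 + z^4*(-k - 6*sqrt(2))/24 + z^3*(-k/2 - 3*sqrt(2) - sqrt(3)/6)


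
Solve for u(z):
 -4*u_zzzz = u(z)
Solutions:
 u(z) = (C1*sin(z/2) + C2*cos(z/2))*exp(-z/2) + (C3*sin(z/2) + C4*cos(z/2))*exp(z/2)


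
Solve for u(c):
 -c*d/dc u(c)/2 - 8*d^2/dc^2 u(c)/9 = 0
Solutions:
 u(c) = C1 + C2*erf(3*sqrt(2)*c/8)


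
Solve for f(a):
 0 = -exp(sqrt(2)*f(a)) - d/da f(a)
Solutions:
 f(a) = sqrt(2)*(2*log(1/(C1 + a)) - log(2))/4


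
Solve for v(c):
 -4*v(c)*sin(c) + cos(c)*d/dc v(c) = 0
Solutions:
 v(c) = C1/cos(c)^4


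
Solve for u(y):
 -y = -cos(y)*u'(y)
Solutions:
 u(y) = C1 + Integral(y/cos(y), y)


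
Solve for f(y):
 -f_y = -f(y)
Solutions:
 f(y) = C1*exp(y)


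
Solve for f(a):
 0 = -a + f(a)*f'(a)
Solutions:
 f(a) = -sqrt(C1 + a^2)
 f(a) = sqrt(C1 + a^2)


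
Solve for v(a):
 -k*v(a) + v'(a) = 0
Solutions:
 v(a) = C1*exp(a*k)


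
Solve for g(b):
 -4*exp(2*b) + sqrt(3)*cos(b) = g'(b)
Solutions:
 g(b) = C1 - 2*exp(2*b) + sqrt(3)*sin(b)


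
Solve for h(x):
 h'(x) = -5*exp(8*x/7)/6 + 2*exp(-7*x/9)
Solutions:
 h(x) = C1 - 35*exp(8*x/7)/48 - 18*exp(-7*x/9)/7


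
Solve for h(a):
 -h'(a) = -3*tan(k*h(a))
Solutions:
 h(a) = Piecewise((-asin(exp(C1*k + 3*a*k))/k + pi/k, Ne(k, 0)), (nan, True))
 h(a) = Piecewise((asin(exp(C1*k + 3*a*k))/k, Ne(k, 0)), (nan, True))


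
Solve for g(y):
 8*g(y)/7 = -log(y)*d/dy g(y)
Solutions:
 g(y) = C1*exp(-8*li(y)/7)


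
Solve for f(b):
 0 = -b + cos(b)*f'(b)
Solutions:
 f(b) = C1 + Integral(b/cos(b), b)


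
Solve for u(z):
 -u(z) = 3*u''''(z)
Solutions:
 u(z) = (C1*sin(sqrt(2)*3^(3/4)*z/6) + C2*cos(sqrt(2)*3^(3/4)*z/6))*exp(-sqrt(2)*3^(3/4)*z/6) + (C3*sin(sqrt(2)*3^(3/4)*z/6) + C4*cos(sqrt(2)*3^(3/4)*z/6))*exp(sqrt(2)*3^(3/4)*z/6)


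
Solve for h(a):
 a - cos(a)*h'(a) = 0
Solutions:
 h(a) = C1 + Integral(a/cos(a), a)


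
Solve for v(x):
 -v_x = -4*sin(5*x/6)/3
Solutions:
 v(x) = C1 - 8*cos(5*x/6)/5


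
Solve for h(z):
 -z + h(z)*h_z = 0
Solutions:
 h(z) = -sqrt(C1 + z^2)
 h(z) = sqrt(C1 + z^2)


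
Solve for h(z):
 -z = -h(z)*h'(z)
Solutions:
 h(z) = -sqrt(C1 + z^2)
 h(z) = sqrt(C1 + z^2)


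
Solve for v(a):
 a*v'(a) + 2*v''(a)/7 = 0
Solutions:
 v(a) = C1 + C2*erf(sqrt(7)*a/2)


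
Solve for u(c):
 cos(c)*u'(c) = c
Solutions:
 u(c) = C1 + Integral(c/cos(c), c)


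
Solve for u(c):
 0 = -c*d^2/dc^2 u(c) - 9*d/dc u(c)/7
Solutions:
 u(c) = C1 + C2/c^(2/7)


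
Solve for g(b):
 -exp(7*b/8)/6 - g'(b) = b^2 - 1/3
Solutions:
 g(b) = C1 - b^3/3 + b/3 - 4*exp(7*b/8)/21


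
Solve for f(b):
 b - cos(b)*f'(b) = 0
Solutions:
 f(b) = C1 + Integral(b/cos(b), b)


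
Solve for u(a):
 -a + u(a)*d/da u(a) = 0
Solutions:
 u(a) = -sqrt(C1 + a^2)
 u(a) = sqrt(C1 + a^2)


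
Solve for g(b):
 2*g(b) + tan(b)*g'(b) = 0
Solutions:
 g(b) = C1/sin(b)^2


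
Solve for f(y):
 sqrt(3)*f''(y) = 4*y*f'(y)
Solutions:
 f(y) = C1 + C2*erfi(sqrt(2)*3^(3/4)*y/3)


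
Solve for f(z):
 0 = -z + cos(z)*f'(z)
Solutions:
 f(z) = C1 + Integral(z/cos(z), z)


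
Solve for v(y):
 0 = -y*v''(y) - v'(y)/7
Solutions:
 v(y) = C1 + C2*y^(6/7)


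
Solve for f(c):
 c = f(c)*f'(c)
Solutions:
 f(c) = -sqrt(C1 + c^2)
 f(c) = sqrt(C1 + c^2)


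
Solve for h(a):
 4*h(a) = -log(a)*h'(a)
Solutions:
 h(a) = C1*exp(-4*li(a))


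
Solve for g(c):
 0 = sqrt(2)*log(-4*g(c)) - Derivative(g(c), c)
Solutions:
 -sqrt(2)*Integral(1/(log(-_y) + 2*log(2)), (_y, g(c)))/2 = C1 - c


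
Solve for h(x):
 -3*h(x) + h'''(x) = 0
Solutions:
 h(x) = C3*exp(3^(1/3)*x) + (C1*sin(3^(5/6)*x/2) + C2*cos(3^(5/6)*x/2))*exp(-3^(1/3)*x/2)


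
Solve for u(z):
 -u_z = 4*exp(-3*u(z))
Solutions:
 u(z) = log(C1 - 12*z)/3
 u(z) = log((-3^(1/3) - 3^(5/6)*I)*(C1 - 4*z)^(1/3)/2)
 u(z) = log((-3^(1/3) + 3^(5/6)*I)*(C1 - 4*z)^(1/3)/2)


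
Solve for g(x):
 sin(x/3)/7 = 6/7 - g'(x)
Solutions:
 g(x) = C1 + 6*x/7 + 3*cos(x/3)/7


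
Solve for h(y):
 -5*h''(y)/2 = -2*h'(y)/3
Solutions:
 h(y) = C1 + C2*exp(4*y/15)


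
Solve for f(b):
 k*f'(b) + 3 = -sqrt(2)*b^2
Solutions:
 f(b) = C1 - sqrt(2)*b^3/(3*k) - 3*b/k


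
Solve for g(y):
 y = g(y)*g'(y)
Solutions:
 g(y) = -sqrt(C1 + y^2)
 g(y) = sqrt(C1 + y^2)


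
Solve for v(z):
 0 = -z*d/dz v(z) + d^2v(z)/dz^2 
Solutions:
 v(z) = C1 + C2*erfi(sqrt(2)*z/2)


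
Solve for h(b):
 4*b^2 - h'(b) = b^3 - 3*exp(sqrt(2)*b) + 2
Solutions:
 h(b) = C1 - b^4/4 + 4*b^3/3 - 2*b + 3*sqrt(2)*exp(sqrt(2)*b)/2


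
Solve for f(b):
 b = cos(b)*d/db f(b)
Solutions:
 f(b) = C1 + Integral(b/cos(b), b)


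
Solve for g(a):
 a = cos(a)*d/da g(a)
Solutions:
 g(a) = C1 + Integral(a/cos(a), a)


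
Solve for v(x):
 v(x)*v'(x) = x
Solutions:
 v(x) = -sqrt(C1 + x^2)
 v(x) = sqrt(C1 + x^2)


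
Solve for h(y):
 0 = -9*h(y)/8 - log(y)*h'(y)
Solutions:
 h(y) = C1*exp(-9*li(y)/8)


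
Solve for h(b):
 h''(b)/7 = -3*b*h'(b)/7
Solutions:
 h(b) = C1 + C2*erf(sqrt(6)*b/2)


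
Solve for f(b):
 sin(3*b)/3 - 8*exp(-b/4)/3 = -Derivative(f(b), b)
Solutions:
 f(b) = C1 + cos(3*b)/9 - 32*exp(-b/4)/3


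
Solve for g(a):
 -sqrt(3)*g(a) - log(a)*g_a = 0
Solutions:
 g(a) = C1*exp(-sqrt(3)*li(a))


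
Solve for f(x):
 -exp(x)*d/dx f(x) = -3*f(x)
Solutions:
 f(x) = C1*exp(-3*exp(-x))


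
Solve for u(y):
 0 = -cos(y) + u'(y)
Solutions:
 u(y) = C1 + sin(y)


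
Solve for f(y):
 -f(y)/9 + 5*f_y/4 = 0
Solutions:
 f(y) = C1*exp(4*y/45)


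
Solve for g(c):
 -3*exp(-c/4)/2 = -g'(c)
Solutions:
 g(c) = C1 - 6*exp(-c/4)


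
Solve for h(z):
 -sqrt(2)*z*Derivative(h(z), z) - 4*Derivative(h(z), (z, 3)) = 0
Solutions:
 h(z) = C1 + Integral(C2*airyai(-sqrt(2)*z/2) + C3*airybi(-sqrt(2)*z/2), z)


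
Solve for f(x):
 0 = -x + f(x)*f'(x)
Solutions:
 f(x) = -sqrt(C1 + x^2)
 f(x) = sqrt(C1 + x^2)


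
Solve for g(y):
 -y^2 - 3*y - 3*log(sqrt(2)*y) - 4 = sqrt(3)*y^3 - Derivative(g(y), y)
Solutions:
 g(y) = C1 + sqrt(3)*y^4/4 + y^3/3 + 3*y^2/2 + 3*y*log(y) + y + 3*y*log(2)/2


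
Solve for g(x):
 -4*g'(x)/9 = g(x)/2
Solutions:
 g(x) = C1*exp(-9*x/8)


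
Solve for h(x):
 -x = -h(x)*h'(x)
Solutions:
 h(x) = -sqrt(C1 + x^2)
 h(x) = sqrt(C1 + x^2)


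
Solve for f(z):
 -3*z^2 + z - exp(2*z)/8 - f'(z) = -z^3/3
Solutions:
 f(z) = C1 + z^4/12 - z^3 + z^2/2 - exp(2*z)/16


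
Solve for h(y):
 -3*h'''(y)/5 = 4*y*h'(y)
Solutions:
 h(y) = C1 + Integral(C2*airyai(-20^(1/3)*3^(2/3)*y/3) + C3*airybi(-20^(1/3)*3^(2/3)*y/3), y)


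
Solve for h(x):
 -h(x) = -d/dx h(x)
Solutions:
 h(x) = C1*exp(x)


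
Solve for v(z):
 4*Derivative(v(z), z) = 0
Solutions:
 v(z) = C1


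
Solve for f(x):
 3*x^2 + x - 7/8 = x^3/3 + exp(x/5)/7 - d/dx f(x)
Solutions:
 f(x) = C1 + x^4/12 - x^3 - x^2/2 + 7*x/8 + 5*exp(x/5)/7


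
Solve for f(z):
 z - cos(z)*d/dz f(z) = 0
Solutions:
 f(z) = C1 + Integral(z/cos(z), z)


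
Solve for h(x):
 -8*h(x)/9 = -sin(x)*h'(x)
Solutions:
 h(x) = C1*(cos(x) - 1)^(4/9)/(cos(x) + 1)^(4/9)


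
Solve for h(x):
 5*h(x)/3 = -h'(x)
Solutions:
 h(x) = C1*exp(-5*x/3)


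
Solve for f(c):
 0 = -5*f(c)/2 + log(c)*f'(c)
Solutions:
 f(c) = C1*exp(5*li(c)/2)


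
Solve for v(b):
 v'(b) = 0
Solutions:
 v(b) = C1


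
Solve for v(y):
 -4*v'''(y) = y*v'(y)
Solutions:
 v(y) = C1 + Integral(C2*airyai(-2^(1/3)*y/2) + C3*airybi(-2^(1/3)*y/2), y)


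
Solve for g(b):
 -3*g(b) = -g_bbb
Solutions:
 g(b) = C3*exp(3^(1/3)*b) + (C1*sin(3^(5/6)*b/2) + C2*cos(3^(5/6)*b/2))*exp(-3^(1/3)*b/2)


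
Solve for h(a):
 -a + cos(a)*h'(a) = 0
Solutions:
 h(a) = C1 + Integral(a/cos(a), a)


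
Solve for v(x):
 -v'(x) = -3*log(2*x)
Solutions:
 v(x) = C1 + 3*x*log(x) - 3*x + x*log(8)


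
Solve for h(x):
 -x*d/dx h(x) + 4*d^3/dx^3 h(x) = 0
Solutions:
 h(x) = C1 + Integral(C2*airyai(2^(1/3)*x/2) + C3*airybi(2^(1/3)*x/2), x)


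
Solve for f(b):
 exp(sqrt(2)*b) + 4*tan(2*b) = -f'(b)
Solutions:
 f(b) = C1 - sqrt(2)*exp(sqrt(2)*b)/2 + 2*log(cos(2*b))


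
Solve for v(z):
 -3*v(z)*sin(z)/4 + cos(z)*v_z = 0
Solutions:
 v(z) = C1/cos(z)^(3/4)


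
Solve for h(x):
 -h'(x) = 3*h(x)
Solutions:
 h(x) = C1*exp(-3*x)


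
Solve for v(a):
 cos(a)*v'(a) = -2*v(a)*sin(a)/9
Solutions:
 v(a) = C1*cos(a)^(2/9)


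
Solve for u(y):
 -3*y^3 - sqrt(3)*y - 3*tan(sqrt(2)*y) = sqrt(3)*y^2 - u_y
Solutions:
 u(y) = C1 + 3*y^4/4 + sqrt(3)*y^3/3 + sqrt(3)*y^2/2 - 3*sqrt(2)*log(cos(sqrt(2)*y))/2


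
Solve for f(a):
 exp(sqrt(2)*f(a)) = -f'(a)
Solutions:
 f(a) = sqrt(2)*(2*log(1/(C1 + a)) - log(2))/4


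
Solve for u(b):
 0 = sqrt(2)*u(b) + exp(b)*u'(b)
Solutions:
 u(b) = C1*exp(sqrt(2)*exp(-b))


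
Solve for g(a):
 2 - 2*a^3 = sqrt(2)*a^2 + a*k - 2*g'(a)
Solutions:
 g(a) = C1 + a^4/4 + sqrt(2)*a^3/6 + a^2*k/4 - a


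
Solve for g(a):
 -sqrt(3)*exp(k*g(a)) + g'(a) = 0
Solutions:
 g(a) = Piecewise((log(-1/(C1*k + sqrt(3)*a*k))/k, Ne(k, 0)), (nan, True))
 g(a) = Piecewise((C1 + sqrt(3)*a, Eq(k, 0)), (nan, True))


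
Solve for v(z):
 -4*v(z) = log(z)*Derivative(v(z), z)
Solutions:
 v(z) = C1*exp(-4*li(z))


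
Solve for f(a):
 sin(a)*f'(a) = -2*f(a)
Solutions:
 f(a) = C1*(cos(a) + 1)/(cos(a) - 1)


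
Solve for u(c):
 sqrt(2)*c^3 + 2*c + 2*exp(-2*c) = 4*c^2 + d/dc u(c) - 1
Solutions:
 u(c) = C1 + sqrt(2)*c^4/4 - 4*c^3/3 + c^2 + c - exp(-2*c)


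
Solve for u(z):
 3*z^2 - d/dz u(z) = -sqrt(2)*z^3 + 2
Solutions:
 u(z) = C1 + sqrt(2)*z^4/4 + z^3 - 2*z


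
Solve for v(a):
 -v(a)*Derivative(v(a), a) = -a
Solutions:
 v(a) = -sqrt(C1 + a^2)
 v(a) = sqrt(C1 + a^2)


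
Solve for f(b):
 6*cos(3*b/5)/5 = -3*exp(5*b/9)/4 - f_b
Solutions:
 f(b) = C1 - 27*exp(5*b/9)/20 - 2*sin(3*b/5)


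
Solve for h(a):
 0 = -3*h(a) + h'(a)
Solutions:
 h(a) = C1*exp(3*a)


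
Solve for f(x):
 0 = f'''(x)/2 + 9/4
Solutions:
 f(x) = C1 + C2*x + C3*x^2 - 3*x^3/4


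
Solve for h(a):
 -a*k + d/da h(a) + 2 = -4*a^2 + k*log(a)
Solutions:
 h(a) = C1 - 4*a^3/3 + a^2*k/2 + a*k*log(a) - a*k - 2*a


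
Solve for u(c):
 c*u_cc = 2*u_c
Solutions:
 u(c) = C1 + C2*c^3


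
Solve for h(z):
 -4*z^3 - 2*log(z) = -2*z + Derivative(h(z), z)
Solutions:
 h(z) = C1 - z^4 + z^2 - 2*z*log(z) + 2*z


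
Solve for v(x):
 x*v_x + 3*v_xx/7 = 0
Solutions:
 v(x) = C1 + C2*erf(sqrt(42)*x/6)


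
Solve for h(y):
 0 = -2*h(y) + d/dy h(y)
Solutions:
 h(y) = C1*exp(2*y)


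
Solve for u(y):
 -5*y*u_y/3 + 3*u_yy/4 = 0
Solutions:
 u(y) = C1 + C2*erfi(sqrt(10)*y/3)


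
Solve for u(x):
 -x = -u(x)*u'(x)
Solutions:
 u(x) = -sqrt(C1 + x^2)
 u(x) = sqrt(C1 + x^2)


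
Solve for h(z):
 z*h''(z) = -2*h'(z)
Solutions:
 h(z) = C1 + C2/z


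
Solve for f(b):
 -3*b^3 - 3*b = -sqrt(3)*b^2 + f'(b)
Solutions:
 f(b) = C1 - 3*b^4/4 + sqrt(3)*b^3/3 - 3*b^2/2


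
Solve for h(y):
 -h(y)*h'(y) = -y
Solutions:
 h(y) = -sqrt(C1 + y^2)
 h(y) = sqrt(C1 + y^2)


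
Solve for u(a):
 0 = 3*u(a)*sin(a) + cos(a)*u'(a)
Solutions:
 u(a) = C1*cos(a)^3


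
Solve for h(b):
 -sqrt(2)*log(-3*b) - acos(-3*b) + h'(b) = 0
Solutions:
 h(b) = C1 + sqrt(2)*b*(log(-b) - 1) + b*acos(-3*b) + sqrt(2)*b*log(3) + sqrt(1 - 9*b^2)/3


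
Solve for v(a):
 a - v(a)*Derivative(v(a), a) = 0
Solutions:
 v(a) = -sqrt(C1 + a^2)
 v(a) = sqrt(C1 + a^2)


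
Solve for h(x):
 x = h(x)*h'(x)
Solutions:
 h(x) = -sqrt(C1 + x^2)
 h(x) = sqrt(C1 + x^2)


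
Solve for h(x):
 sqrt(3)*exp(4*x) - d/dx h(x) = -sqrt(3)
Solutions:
 h(x) = C1 + sqrt(3)*x + sqrt(3)*exp(4*x)/4


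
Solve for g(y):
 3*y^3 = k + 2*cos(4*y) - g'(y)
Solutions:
 g(y) = C1 + k*y - 3*y^4/4 + sin(4*y)/2


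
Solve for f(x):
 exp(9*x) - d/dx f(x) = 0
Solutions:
 f(x) = C1 + exp(9*x)/9


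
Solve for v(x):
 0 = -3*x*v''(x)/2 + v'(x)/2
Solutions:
 v(x) = C1 + C2*x^(4/3)


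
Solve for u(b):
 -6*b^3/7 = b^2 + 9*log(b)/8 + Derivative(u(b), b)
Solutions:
 u(b) = C1 - 3*b^4/14 - b^3/3 - 9*b*log(b)/8 + 9*b/8


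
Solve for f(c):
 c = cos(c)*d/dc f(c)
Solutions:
 f(c) = C1 + Integral(c/cos(c), c)


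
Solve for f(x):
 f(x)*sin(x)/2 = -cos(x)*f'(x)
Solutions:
 f(x) = C1*sqrt(cos(x))


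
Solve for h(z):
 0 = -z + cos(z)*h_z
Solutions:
 h(z) = C1 + Integral(z/cos(z), z)
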